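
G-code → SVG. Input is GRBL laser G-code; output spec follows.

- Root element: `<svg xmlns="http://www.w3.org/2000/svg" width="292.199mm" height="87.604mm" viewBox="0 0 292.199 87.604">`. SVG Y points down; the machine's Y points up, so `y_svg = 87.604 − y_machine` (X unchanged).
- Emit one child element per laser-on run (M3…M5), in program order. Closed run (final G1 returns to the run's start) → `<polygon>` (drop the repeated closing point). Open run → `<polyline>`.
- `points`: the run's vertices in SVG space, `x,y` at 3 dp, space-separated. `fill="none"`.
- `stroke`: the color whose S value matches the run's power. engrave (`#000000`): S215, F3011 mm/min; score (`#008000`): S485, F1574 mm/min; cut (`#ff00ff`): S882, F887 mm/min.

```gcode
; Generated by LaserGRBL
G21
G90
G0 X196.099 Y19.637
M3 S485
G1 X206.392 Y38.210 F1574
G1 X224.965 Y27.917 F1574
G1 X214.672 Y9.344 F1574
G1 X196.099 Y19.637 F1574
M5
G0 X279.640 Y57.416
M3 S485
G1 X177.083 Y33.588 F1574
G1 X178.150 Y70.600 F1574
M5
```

<svg xmlns="http://www.w3.org/2000/svg" width="292.199mm" height="87.604mm" viewBox="0 0 292.199 87.604">
  <polygon points="196.099,67.967 206.392,49.394 224.965,59.687 214.672,78.260" fill="none" stroke="#008000"/>
  <polyline points="279.640,30.188 177.083,54.016 178.150,17.004" fill="none" stroke="#008000"/>
</svg>

Each laser-on run becomes one SVG element. Flip Y back into SVG space with y_svg = 87.604 − y_machine. Every run uses S485, so all elements get stroke `#008000` (score).

Run 1: The run returns to its start, so emit a `<polygon>` with points (Y-flipped): 196.099,67.967 206.392,49.394 224.965,59.687 214.672,78.260.

Run 2: The run is open, so emit a `<polyline>` with points (Y-flipped): 279.640,30.188 177.083,54.016 178.150,17.004.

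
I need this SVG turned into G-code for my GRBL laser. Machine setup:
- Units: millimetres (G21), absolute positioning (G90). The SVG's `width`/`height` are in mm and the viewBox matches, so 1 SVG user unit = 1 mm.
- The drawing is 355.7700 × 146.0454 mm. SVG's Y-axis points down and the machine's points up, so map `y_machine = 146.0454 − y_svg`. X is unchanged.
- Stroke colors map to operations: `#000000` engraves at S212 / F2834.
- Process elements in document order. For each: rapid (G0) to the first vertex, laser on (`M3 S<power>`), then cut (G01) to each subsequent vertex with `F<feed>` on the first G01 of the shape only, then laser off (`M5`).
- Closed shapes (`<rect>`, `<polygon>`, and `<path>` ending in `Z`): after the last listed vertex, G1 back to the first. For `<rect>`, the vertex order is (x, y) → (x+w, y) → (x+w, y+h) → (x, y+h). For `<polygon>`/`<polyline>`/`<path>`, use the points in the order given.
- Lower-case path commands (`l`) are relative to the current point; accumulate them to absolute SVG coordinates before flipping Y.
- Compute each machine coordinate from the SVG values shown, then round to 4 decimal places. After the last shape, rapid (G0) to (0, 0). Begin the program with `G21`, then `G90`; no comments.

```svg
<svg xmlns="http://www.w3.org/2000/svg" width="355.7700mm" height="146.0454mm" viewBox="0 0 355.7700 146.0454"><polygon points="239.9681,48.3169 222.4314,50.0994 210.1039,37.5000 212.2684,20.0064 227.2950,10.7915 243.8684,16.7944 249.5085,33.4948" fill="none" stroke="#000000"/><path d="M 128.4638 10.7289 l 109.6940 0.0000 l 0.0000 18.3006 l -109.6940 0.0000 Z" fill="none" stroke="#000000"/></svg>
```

G21
G90
G0 X239.9681 Y97.7285
M3 S212
G01 X222.4314 Y95.9460 F2834
G01 X210.1039 Y108.5454
G01 X212.2684 Y126.0390
G01 X227.2950 Y135.2539
G01 X243.8684 Y129.2510
G01 X249.5085 Y112.5506
G01 X239.9681 Y97.7285
M5
G0 X128.4638 Y135.3165
M3 S212
G01 X238.1578 Y135.3165 F2834
G01 X238.1578 Y117.0159
G01 X128.4638 Y117.0159
G01 X128.4638 Y135.3165
M5
G0 X0.0000 Y0.0000

Since the viewBox matches the mm dimensions, user units are millimetres directly. The only transform is the Y-flip y_m = 146.0454 − y_svg.

Shape 1 is a regular polygon drawn with `<polygon>`. Its stroke #000000 means engrave at S212, F2834. After flipping Y the toolpath is (239.9681,97.7285) → (222.4314,95.9460) → (210.1039,108.5454) → (212.2684,126.0390) → (227.2950,135.2539) → (243.8684,129.2510) → (249.5085,112.5506) → (239.9681,97.7285), returning to the start.

Shape 2 is a rectangle drawn with `<path>`. Its stroke #000000 means engrave at S212, F2834. After flipping Y the toolpath is (128.4638,135.3165) → (238.1578,135.3165) → (238.1578,117.0159) → (128.4638,117.0159) → (128.4638,135.3165), returning to the start.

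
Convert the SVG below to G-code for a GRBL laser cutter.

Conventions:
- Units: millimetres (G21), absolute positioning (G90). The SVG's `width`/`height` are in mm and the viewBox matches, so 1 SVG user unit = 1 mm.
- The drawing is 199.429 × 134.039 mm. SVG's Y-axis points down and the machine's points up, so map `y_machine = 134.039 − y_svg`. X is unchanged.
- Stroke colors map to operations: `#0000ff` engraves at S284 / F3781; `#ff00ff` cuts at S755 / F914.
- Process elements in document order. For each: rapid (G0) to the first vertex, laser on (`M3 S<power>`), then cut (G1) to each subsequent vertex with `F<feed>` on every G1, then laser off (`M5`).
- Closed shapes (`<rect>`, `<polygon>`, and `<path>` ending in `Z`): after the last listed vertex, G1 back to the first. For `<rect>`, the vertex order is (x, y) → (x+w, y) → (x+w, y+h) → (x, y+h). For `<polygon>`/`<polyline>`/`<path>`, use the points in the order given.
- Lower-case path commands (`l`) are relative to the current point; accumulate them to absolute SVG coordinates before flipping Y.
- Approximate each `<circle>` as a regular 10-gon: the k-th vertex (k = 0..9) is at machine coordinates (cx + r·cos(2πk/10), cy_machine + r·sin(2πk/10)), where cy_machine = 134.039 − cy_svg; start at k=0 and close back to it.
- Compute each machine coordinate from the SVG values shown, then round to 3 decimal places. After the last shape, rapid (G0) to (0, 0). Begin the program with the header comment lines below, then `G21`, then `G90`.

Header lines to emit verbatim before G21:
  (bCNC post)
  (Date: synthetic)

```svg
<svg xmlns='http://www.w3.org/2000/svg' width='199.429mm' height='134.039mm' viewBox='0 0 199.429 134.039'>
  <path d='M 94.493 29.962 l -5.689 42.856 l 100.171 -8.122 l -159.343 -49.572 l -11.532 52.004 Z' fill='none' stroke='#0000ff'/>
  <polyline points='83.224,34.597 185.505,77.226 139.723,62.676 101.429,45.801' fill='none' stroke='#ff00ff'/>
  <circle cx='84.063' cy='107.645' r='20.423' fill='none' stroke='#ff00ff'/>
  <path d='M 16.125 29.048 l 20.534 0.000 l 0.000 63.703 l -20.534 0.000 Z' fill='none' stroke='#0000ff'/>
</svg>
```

(bCNC post)
(Date: synthetic)
G21
G90
G0 X94.493 Y104.077
M3 S284
G1 X88.804 Y61.221 F3781
G1 X188.975 Y69.343 F3781
G1 X29.632 Y118.915 F3781
G1 X18.100 Y66.911 F3781
G1 X94.493 Y104.077 F3781
M5
G0 X83.224 Y99.442
M3 S755
G1 X185.505 Y56.813 F914
G1 X139.723 Y71.363 F914
G1 X101.429 Y88.238 F914
M5
G0 X104.486 Y26.394
M3 S755
G1 X100.586 Y38.398 F914
G1 X90.374 Y45.817 F914
G1 X77.752 Y45.817 F914
G1 X67.540 Y38.398 F914
G1 X63.640 Y26.394 F914
G1 X67.540 Y14.390 F914
G1 X77.752 Y6.971 F914
G1 X90.374 Y6.971 F914
G1 X100.586 Y14.390 F914
G1 X104.486 Y26.394 F914
M5
G0 X16.125 Y104.991
M3 S284
G1 X36.659 Y104.991 F3781
G1 X36.659 Y41.288 F3781
G1 X16.125 Y41.288 F3781
G1 X16.125 Y104.991 F3781
M5
G0 X0.000 Y0.000

1 u = 1 mm; y_m = 134.039 − y.

[1] `<path>` closed polygon, #0000ff→engrave S284 F3781: (94.493,104.077) → (88.804,61.221) → (188.975,69.343) → (29.632,118.915) → (18.100,66.911) → (94.493,104.077) (closed)

[2] `<polyline>` open polyline, #ff00ff→cut S755 F914: (83.224,99.442) → (185.505,56.813) → (139.723,71.363) → (101.429,88.238)

[3] `<circle>` circle, #ff00ff→cut S755 F914: (104.486,26.394) → (100.586,38.398) → (90.374,45.817) → (77.752,45.817) → (67.540,38.398) → (63.640,26.394) → (67.540,14.390) → (77.752,6.971) → (90.374,6.971) → (100.586,14.390) → (104.486,26.394) (closed)

[4] `<path>` rectangle, #0000ff→engrave S284 F3781: (16.125,104.991) → (36.659,104.991) → (36.659,41.288) → (16.125,41.288) → (16.125,104.991) (closed)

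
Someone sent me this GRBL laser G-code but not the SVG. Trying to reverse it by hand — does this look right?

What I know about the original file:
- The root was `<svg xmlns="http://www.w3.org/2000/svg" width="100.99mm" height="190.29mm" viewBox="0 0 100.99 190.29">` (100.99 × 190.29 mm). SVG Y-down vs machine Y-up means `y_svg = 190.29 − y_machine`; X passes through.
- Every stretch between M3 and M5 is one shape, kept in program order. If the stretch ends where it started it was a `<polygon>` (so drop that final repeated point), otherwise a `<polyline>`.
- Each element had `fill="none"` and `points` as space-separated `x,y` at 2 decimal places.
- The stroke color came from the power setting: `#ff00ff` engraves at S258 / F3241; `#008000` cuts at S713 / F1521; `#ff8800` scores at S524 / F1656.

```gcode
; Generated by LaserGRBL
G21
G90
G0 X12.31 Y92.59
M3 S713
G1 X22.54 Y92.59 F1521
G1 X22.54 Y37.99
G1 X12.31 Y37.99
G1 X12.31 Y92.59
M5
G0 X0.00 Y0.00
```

Machine Y-up, SVG Y-down with viewBox height 190.29, so y_svg = 190.29 − y_machine; X carries over. Every run uses S713, so all elements get stroke `#008000` (cut).

Run 1: The run returns to its start, so emit a `<polygon>` with points (Y-flipped): 12.31,97.70 22.54,97.70 22.54,152.30 12.31,152.30.

<svg xmlns="http://www.w3.org/2000/svg" width="100.99mm" height="190.29mm" viewBox="0 0 100.99 190.29">
  <polygon points="12.31,97.70 22.54,97.70 22.54,152.30 12.31,152.30" fill="none" stroke="#008000"/>
</svg>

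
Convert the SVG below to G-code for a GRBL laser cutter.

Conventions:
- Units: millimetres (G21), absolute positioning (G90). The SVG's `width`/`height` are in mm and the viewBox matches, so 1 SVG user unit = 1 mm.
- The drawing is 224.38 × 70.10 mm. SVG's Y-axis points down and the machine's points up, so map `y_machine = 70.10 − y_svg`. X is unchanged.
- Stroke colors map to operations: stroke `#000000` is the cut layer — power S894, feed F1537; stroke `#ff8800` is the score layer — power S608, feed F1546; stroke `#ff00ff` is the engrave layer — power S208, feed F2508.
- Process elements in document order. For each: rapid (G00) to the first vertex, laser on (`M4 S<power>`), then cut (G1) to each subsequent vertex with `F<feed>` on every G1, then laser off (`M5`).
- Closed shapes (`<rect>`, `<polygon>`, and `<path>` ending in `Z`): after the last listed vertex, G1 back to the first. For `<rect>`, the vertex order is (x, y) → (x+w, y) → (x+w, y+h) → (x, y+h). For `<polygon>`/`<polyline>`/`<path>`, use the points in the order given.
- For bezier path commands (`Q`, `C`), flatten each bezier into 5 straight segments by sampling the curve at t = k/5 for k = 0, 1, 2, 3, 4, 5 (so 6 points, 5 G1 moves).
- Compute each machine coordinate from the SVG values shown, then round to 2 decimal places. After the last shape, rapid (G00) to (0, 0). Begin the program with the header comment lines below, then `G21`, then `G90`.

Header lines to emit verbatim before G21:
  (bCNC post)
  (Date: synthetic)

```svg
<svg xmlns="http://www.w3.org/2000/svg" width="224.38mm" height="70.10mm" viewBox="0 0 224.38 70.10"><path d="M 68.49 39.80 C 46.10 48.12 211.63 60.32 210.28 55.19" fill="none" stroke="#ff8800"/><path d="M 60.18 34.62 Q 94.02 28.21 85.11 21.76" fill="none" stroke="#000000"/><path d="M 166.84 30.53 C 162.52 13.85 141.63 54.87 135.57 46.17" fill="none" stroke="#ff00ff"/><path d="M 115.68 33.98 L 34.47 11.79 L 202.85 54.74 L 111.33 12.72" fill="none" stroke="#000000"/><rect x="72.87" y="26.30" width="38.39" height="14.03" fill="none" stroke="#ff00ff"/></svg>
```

viewBox `0 0 224.38 70.10` with mm width/height → 1 unit = 1 mm. Flip: y_m = 70.10 − y_svg.

**Shape 1** — `<path>` cubic bezier, stroke `#ff8800` → score (S608, F1546). Control points (SVG): P0=(68.49,39.80), P1=(46.10,48.12), P2=(211.63,60.32), P3=(210.28,55.19); sampled at t=k/5. Machine vertices: (68.49,30.30) → (74.77,25.01) → (109.12,19.81) → (154.50,15.71) → (193.90,13.74) → (210.28,14.91). Open path.

**Shape 2** — `<path>` quadratic bezier, stroke `#000000` → cut (S894, F1537). Control points (SVG): P0=(60.18,34.62), P1=(94.02,28.21), P2=(85.11,21.76); sampled at t=k/5. Machine vertices: (60.18,35.48) → (72.01,38.05) → (80.41,40.61) → (85.40,43.19) → (86.96,45.76) → (85.11,48.34). Open path.

**Shape 3** — `<path>` cubic bezier, stroke `#ff00ff` → engrave (S208, F2508). Control points (SVG): P0=(166.84,30.53), P1=(162.52,13.85), P2=(141.63,54.87), P3=(135.57,46.17); sampled at t=k/5. Machine vertices: (166.84,39.57) → (162.51,43.51) → (155.71,38.76) → (147.95,30.48) → (140.73,23.82) → (135.57,23.93). Open path.

**Shape 4** — `<path>` open polyline, stroke `#000000` → cut (S894, F1537). Machine vertices: (115.68,36.12) → (34.47,58.31) → (202.85,15.36) → (111.33,57.38). Open path.

**Shape 5** — `<rect>` rectangle, stroke `#ff00ff` → engrave (S208, F2508). Machine vertices: (72.87,43.80) → (111.26,43.80) → (111.26,29.77) → (72.87,29.77) → (72.87,43.80). Closed: final G1 returns to the first vertex.

(bCNC post)
(Date: synthetic)
G21
G90
G00 X68.49 Y30.30
M4 S608
G1 X74.77 Y25.01 F1546
G1 X109.12 Y19.81 F1546
G1 X154.50 Y15.71 F1546
G1 X193.90 Y13.74 F1546
G1 X210.28 Y14.91 F1546
M5
G00 X60.18 Y35.48
M4 S894
G1 X72.01 Y38.05 F1537
G1 X80.41 Y40.61 F1537
G1 X85.40 Y43.19 F1537
G1 X86.96 Y45.76 F1537
G1 X85.11 Y48.34 F1537
M5
G00 X166.84 Y39.57
M4 S208
G1 X162.51 Y43.51 F2508
G1 X155.71 Y38.76 F2508
G1 X147.95 Y30.48 F2508
G1 X140.73 Y23.82 F2508
G1 X135.57 Y23.93 F2508
M5
G00 X115.68 Y36.12
M4 S894
G1 X34.47 Y58.31 F1537
G1 X202.85 Y15.36 F1537
G1 X111.33 Y57.38 F1537
M5
G00 X72.87 Y43.80
M4 S208
G1 X111.26 Y43.80 F2508
G1 X111.26 Y29.77 F2508
G1 X72.87 Y29.77 F2508
G1 X72.87 Y43.80 F2508
M5
G00 X0.00 Y0.00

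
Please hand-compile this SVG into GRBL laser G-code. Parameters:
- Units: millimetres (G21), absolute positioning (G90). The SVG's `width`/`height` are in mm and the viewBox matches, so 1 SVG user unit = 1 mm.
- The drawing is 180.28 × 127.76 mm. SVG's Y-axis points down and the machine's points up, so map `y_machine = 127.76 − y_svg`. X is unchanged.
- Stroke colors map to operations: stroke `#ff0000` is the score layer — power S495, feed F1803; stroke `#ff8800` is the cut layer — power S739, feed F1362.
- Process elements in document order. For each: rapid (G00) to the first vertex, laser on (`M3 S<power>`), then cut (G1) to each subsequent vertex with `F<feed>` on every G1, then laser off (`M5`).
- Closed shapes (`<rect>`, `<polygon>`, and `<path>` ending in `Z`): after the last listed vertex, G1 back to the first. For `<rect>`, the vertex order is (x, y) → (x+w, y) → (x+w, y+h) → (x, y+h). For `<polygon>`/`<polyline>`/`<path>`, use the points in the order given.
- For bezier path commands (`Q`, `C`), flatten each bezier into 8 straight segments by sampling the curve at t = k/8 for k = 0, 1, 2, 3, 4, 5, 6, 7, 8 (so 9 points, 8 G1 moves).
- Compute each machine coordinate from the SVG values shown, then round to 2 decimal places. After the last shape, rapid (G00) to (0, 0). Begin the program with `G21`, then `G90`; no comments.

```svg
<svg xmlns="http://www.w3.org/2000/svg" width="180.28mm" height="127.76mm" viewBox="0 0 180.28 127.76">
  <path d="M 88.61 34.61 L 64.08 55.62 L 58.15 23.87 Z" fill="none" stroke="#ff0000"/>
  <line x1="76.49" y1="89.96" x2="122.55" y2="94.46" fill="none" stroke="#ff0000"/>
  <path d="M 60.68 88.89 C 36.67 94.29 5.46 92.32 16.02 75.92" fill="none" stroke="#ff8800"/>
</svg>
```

Since the viewBox matches the mm dimensions, user units are millimetres directly. The only transform is the Y-flip y_m = 127.76 − y_svg.

Shape 1 is a regular polygon drawn with `<path>`. Its stroke #ff0000 means score at S495, F1803. After flipping Y the toolpath is (88.61,93.15) → (64.08,72.14) → (58.15,103.89) → (88.61,93.15), returning to the start.

Shape 2 is a line segment drawn with `<line>`. Its stroke #ff0000 means score at S495, F1803. After flipping Y the toolpath is (76.49,37.80) → (122.55,33.30).

Shape 3 is a cubic bezier drawn with `<path>`. Its stroke #ff8800 means cut at S739, F1362. After flipping Y the toolpath is (60.68,38.87) → (51.43,37.20) → (42.09,36.31) → (33.21,36.28) → (25.39,37.18) → (19.18,39.11) → (15.17,42.14) → (13.92,46.35) → (16.02,51.84).

G21
G90
G00 X88.61 Y93.15
M3 S495
G1 X64.08 Y72.14 F1803
G1 X58.15 Y103.89 F1803
G1 X88.61 Y93.15 F1803
M5
G00 X76.49 Y37.80
M3 S495
G1 X122.55 Y33.30 F1803
M5
G00 X60.68 Y38.87
M3 S739
G1 X51.43 Y37.20 F1362
G1 X42.09 Y36.31 F1362
G1 X33.21 Y36.28 F1362
G1 X25.39 Y37.18 F1362
G1 X19.18 Y39.11 F1362
G1 X15.17 Y42.14 F1362
G1 X13.92 Y46.35 F1362
G1 X16.02 Y51.84 F1362
M5
G00 X0.00 Y0.00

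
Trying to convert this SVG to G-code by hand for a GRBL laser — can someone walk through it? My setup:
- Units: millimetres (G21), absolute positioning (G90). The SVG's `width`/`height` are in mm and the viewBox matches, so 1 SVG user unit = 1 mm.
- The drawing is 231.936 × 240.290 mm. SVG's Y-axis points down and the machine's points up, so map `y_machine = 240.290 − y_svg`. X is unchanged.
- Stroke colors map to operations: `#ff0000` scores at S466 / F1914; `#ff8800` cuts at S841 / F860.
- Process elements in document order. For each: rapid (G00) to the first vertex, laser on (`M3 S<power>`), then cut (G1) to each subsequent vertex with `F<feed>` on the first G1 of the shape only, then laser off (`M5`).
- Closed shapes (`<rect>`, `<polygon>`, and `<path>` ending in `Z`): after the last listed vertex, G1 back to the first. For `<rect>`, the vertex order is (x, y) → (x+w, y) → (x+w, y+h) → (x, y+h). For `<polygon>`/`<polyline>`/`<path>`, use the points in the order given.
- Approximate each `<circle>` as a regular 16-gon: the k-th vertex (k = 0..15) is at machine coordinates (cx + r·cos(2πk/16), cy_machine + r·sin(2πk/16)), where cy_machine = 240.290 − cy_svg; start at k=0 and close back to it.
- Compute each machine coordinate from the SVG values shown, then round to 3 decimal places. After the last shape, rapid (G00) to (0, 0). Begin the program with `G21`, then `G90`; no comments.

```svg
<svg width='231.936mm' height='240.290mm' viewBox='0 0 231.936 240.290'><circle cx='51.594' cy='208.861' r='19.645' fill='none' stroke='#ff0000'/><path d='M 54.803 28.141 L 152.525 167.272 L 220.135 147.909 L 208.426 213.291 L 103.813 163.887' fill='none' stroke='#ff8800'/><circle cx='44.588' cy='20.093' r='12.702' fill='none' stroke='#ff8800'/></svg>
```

G21
G90
G00 X71.239 Y31.429
M3 S466
G1 X69.744 Y38.947 F1914
G1 X65.485 Y45.320
G1 X59.112 Y49.579
G1 X51.594 Y51.074
G1 X44.076 Y49.579
G1 X37.703 Y45.320
G1 X33.444 Y38.947
G1 X31.949 Y31.429
G1 X33.444 Y23.911
G1 X37.703 Y17.538
G1 X44.076 Y13.279
G1 X51.594 Y11.784
G1 X59.112 Y13.279
G1 X65.485 Y17.538
G1 X69.744 Y23.911
G1 X71.239 Y31.429
M5
G00 X54.803 Y212.149
M3 S841
G1 X152.525 Y73.018 F860
G1 X220.135 Y92.381
G1 X208.426 Y26.999
G1 X103.813 Y76.403
M5
G00 X57.290 Y220.197
M3 S841
G1 X56.323 Y225.058 F860
G1 X53.570 Y229.179
G1 X49.449 Y231.932
G1 X44.588 Y232.899
G1 X39.727 Y231.932
G1 X35.606 Y229.179
G1 X32.853 Y225.058
G1 X31.886 Y220.197
G1 X32.853 Y215.336
G1 X35.606 Y211.215
G1 X39.727 Y208.462
G1 X44.588 Y207.495
G1 X49.449 Y208.462
G1 X53.570 Y211.215
G1 X56.323 Y215.336
G1 X57.290 Y220.197
M5
G00 X0.000 Y0.000

1 u = 1 mm; y_m = 240.290 − y.

[1] `<circle>` circle, #ff0000→score S466 F1914: (71.239,31.429) → (69.744,38.947) → (65.485,45.320) → (59.112,49.579) → (51.594,51.074) → (44.076,49.579) → (37.703,45.320) → (33.444,38.947) → (31.949,31.429) → (33.444,23.911) → (37.703,17.538) → (44.076,13.279) → (51.594,11.784) → (59.112,13.279) → (65.485,17.538) → (69.744,23.911) → (71.239,31.429) (closed)

[2] `<path>` open polyline, #ff8800→cut S841 F860: (54.803,212.149) → (152.525,73.018) → (220.135,92.381) → (208.426,26.999) → (103.813,76.403)

[3] `<circle>` circle, #ff8800→cut S841 F860: (57.290,220.197) → (56.323,225.058) → (53.570,229.179) → (49.449,231.932) → (44.588,232.899) → (39.727,231.932) → (35.606,229.179) → (32.853,225.058) → (31.886,220.197) → (32.853,215.336) → (35.606,211.215) → (39.727,208.462) → (44.588,207.495) → (49.449,208.462) → (53.570,211.215) → (56.323,215.336) → (57.290,220.197) (closed)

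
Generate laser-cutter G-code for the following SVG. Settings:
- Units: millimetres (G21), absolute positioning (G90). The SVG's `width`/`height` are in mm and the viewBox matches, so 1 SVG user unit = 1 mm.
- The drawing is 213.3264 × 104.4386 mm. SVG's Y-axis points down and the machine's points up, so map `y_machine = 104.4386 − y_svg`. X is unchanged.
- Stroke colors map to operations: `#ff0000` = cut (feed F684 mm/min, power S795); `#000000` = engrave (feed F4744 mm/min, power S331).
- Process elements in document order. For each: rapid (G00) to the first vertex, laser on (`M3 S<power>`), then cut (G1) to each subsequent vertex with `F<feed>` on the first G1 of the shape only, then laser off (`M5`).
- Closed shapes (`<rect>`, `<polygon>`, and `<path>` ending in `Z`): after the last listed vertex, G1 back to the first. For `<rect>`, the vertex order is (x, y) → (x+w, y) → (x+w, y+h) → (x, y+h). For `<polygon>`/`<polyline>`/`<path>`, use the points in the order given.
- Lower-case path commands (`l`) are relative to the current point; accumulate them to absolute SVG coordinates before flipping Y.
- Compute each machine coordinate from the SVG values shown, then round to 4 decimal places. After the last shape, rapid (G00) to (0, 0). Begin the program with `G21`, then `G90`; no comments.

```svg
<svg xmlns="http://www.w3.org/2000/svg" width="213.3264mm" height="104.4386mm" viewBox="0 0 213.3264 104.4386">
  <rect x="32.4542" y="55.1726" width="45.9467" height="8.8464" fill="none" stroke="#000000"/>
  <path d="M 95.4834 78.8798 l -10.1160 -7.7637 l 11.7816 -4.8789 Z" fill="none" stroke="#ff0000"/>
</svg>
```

Since the viewBox matches the mm dimensions, user units are millimetres directly. The only transform is the Y-flip y_m = 104.4386 − y_svg.

Shape 1 is a rectangle drawn with `<rect>`. Its stroke #000000 means engrave at S331, F4744. After flipping Y the toolpath is (32.4542,49.2660) → (78.4009,49.2660) → (78.4009,40.4196) → (32.4542,40.4196) → (32.4542,49.2660), returning to the start.

Shape 2 is a regular polygon drawn with `<path>`. Its stroke #ff0000 means cut at S795, F684. After flipping Y the toolpath is (95.4834,25.5588) → (85.3674,33.3225) → (97.1490,38.2014) → (95.4834,25.5588), returning to the start.

G21
G90
G00 X32.4542 Y49.2660
M3 S331
G1 X78.4009 Y49.2660 F4744
G1 X78.4009 Y40.4196
G1 X32.4542 Y40.4196
G1 X32.4542 Y49.2660
M5
G00 X95.4834 Y25.5588
M3 S795
G1 X85.3674 Y33.3225 F684
G1 X97.1490 Y38.2014
G1 X95.4834 Y25.5588
M5
G00 X0.0000 Y0.0000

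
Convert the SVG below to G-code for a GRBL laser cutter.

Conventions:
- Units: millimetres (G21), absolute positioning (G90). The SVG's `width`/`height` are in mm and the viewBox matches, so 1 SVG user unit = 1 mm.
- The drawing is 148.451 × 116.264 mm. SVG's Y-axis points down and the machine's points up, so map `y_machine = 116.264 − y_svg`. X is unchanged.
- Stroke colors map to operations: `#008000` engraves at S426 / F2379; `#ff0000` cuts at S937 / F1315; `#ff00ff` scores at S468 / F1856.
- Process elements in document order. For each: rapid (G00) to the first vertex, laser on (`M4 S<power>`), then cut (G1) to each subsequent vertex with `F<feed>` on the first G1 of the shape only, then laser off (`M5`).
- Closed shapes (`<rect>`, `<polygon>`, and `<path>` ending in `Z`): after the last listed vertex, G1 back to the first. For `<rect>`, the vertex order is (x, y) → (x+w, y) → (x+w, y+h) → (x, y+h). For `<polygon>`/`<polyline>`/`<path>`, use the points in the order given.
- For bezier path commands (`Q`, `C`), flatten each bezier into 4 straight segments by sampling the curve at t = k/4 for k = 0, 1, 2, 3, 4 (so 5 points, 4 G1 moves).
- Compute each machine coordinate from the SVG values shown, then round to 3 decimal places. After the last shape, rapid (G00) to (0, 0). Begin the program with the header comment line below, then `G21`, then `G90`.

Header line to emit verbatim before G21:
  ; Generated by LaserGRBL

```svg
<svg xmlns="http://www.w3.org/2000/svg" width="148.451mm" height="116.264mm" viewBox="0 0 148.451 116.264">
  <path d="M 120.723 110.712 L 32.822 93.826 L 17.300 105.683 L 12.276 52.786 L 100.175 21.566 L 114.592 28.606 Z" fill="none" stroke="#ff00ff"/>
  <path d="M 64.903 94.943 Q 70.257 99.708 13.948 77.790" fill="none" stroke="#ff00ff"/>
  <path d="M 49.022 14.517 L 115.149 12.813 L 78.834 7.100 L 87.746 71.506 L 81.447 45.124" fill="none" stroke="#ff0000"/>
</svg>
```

1 u = 1 mm; y_m = 116.264 − y.

[1] `<path>` closed polygon, #ff00ff→score S468 F1856: (120.723,5.552) → (32.822,22.438) → (17.300,10.581) → (12.276,63.478) → (100.175,94.698) → (114.592,87.658) → (120.723,5.552) (closed)

[2] `<path>` quadratic bezier, #ff00ff→score S468 F1856: (64.903,21.321) → (63.726,20.606) → (54.841,23.227) → (38.249,29.183) → (13.948,38.474)

[3] `<path>` open polyline, #ff0000→cut S937 F1315: (49.022,101.747) → (115.149,103.451) → (78.834,109.164) → (87.746,44.758) → (81.447,71.140)

; Generated by LaserGRBL
G21
G90
G00 X120.723 Y5.552
M4 S468
G1 X32.822 Y22.438 F1856
G1 X17.300 Y10.581
G1 X12.276 Y63.478
G1 X100.175 Y94.698
G1 X114.592 Y87.658
G1 X120.723 Y5.552
M5
G00 X64.903 Y21.321
M4 S468
G1 X63.726 Y20.606 F1856
G1 X54.841 Y23.227
G1 X38.249 Y29.183
G1 X13.948 Y38.474
M5
G00 X49.022 Y101.747
M4 S937
G1 X115.149 Y103.451 F1315
G1 X78.834 Y109.164
G1 X87.746 Y44.758
G1 X81.447 Y71.140
M5
G00 X0.000 Y0.000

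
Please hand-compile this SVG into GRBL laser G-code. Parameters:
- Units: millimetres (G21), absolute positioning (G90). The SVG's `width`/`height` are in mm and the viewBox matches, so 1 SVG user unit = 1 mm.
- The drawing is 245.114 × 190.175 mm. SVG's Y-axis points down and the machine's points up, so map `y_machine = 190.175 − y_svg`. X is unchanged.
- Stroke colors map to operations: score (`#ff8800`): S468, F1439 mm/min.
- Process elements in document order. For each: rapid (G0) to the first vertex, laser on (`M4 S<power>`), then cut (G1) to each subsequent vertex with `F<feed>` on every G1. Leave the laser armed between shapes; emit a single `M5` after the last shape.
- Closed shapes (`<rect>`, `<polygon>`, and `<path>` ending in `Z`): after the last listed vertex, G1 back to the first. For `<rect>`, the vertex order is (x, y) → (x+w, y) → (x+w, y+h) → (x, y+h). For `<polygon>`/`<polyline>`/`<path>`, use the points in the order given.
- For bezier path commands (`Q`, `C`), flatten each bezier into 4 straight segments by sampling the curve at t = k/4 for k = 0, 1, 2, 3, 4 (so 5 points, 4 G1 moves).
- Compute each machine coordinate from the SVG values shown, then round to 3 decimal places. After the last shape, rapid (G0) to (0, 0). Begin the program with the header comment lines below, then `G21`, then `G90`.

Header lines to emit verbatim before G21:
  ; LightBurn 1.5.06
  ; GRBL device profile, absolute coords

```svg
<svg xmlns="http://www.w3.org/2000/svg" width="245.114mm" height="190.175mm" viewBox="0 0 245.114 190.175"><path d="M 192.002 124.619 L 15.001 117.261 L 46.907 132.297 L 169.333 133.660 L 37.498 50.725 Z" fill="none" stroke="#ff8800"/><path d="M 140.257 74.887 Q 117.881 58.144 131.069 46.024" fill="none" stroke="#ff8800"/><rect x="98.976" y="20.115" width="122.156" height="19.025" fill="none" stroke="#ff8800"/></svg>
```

; LightBurn 1.5.06
; GRBL device profile, absolute coords
G21
G90
G0 X192.002 Y65.556
M4 S468
G1 X15.001 Y72.914 F1439
G1 X46.907 Y57.878 F1439
G1 X169.333 Y56.515 F1439
G1 X37.498 Y139.450 F1439
G1 X192.002 Y65.556 F1439
G0 X140.257 Y115.288
M4 S468
G1 X131.292 Y123.371 F1439
G1 X126.772 Y130.875 F1439
G1 X126.698 Y137.802 F1439
G1 X131.069 Y144.151 F1439
G0 X98.976 Y170.060
M4 S468
G1 X221.132 Y170.060 F1439
G1 X221.132 Y151.035 F1439
G1 X98.976 Y151.035 F1439
G1 X98.976 Y170.060 F1439
M5
G0 X0.000 Y0.000

viewBox `0 0 245.114 190.175` with mm width/height → 1 unit = 1 mm. Flip: y_m = 190.175 − y_svg.

**Shape 1** — `<path>` closed polygon, stroke `#ff8800` → score (S468, F1439). Machine vertices: (192.002,65.556) → (15.001,72.914) → (46.907,57.878) → (169.333,56.515) → (37.498,139.450) → (192.002,65.556). Closed: final G1 returns to the first vertex.

**Shape 2** — `<path>` quadratic bezier, stroke `#ff8800` → score (S468, F1439). Control points (SVG): P0=(140.257,74.887), P1=(117.881,58.144), P2=(131.069,46.024); sampled at t=k/4. Machine vertices: (140.257,115.288) → (131.292,123.371) → (126.772,130.875) → (126.698,137.802) → (131.069,144.151). Open path.

**Shape 3** — `<rect>` rectangle, stroke `#ff8800` → score (S468, F1439). Machine vertices: (98.976,170.060) → (221.132,170.060) → (221.132,151.035) → (98.976,151.035) → (98.976,170.060). Closed: final G1 returns to the first vertex.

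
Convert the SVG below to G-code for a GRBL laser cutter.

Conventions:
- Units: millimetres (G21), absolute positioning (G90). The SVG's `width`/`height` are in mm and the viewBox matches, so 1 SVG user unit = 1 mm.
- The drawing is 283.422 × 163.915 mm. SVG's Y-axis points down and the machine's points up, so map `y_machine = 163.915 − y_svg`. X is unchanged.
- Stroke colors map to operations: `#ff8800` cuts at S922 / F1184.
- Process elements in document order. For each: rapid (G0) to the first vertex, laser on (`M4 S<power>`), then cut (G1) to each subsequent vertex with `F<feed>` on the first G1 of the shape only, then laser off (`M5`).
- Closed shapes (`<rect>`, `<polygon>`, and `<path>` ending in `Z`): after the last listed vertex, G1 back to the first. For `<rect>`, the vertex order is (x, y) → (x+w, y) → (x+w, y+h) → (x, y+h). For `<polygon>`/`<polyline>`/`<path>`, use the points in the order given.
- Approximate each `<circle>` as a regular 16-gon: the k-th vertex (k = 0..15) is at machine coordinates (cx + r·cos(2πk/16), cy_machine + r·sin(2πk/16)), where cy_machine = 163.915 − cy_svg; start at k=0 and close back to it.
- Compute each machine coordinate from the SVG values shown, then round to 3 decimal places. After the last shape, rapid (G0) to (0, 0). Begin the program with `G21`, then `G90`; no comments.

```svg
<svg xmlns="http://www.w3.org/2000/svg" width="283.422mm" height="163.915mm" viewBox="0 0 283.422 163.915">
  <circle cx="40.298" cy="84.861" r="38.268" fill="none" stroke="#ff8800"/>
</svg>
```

Since the viewBox matches the mm dimensions, user units are millimetres directly. The only transform is the Y-flip y_m = 163.915 − y_svg.

Shape 1 is a circle drawn with `<circle>`. Its stroke #ff8800 means cut at S922, F1184. After flipping Y the toolpath is (78.566,79.054) → (75.653,93.699) → (67.358,106.114) → (54.943,114.409) → (40.298,117.322) → (25.653,114.409) → (13.238,106.114) → (4.943,93.699) → (2.030,79.054) → (4.943,64.409) → (13.238,51.994) → (25.653,43.699) → (40.298,40.786) → (54.943,43.699) → (67.358,51.994) → (75.653,64.409) → (78.566,79.054), returning to the start.

G21
G90
G0 X78.566 Y79.054
M4 S922
G1 X75.653 Y93.699 F1184
G1 X67.358 Y106.114
G1 X54.943 Y114.409
G1 X40.298 Y117.322
G1 X25.653 Y114.409
G1 X13.238 Y106.114
G1 X4.943 Y93.699
G1 X2.030 Y79.054
G1 X4.943 Y64.409
G1 X13.238 Y51.994
G1 X25.653 Y43.699
G1 X40.298 Y40.786
G1 X54.943 Y43.699
G1 X67.358 Y51.994
G1 X75.653 Y64.409
G1 X78.566 Y79.054
M5
G0 X0.000 Y0.000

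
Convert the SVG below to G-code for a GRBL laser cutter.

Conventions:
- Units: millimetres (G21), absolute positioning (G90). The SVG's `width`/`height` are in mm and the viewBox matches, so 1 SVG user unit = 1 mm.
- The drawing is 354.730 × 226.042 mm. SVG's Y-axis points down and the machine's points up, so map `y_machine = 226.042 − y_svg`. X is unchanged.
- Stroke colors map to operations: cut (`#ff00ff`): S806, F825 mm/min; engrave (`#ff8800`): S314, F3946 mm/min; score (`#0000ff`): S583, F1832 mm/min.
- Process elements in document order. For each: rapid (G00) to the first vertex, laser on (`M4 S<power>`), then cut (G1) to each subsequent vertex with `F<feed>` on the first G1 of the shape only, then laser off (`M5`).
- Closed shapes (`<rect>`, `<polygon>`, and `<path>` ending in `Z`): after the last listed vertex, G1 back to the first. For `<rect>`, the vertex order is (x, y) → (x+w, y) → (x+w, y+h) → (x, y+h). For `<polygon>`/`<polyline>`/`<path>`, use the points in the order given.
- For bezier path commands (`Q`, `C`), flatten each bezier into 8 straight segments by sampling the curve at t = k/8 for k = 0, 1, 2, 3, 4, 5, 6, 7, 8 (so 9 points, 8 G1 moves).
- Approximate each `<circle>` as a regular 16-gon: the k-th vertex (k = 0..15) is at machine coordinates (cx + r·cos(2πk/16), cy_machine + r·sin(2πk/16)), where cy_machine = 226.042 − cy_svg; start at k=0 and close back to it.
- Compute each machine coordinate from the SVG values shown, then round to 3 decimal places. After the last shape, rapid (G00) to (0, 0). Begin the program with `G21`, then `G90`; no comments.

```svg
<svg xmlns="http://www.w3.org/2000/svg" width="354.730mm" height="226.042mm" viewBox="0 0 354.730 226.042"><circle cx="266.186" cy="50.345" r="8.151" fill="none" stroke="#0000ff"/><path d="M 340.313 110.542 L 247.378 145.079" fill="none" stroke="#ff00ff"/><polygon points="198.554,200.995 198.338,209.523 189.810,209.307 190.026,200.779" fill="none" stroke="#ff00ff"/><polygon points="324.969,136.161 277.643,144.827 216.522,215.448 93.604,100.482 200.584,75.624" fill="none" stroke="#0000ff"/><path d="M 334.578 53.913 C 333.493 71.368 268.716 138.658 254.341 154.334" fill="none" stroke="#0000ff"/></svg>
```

G21
G90
G00 X274.337 Y175.697
M4 S583
G1 X273.717 Y178.816 F1832
G1 X271.950 Y181.461
G1 X269.305 Y183.228
G1 X266.186 Y183.848
G1 X263.067 Y183.228
G1 X260.422 Y181.461
G1 X258.655 Y178.816
G1 X258.035 Y175.697
G1 X258.655 Y172.578
G1 X260.422 Y169.933
G1 X263.067 Y168.166
G1 X266.186 Y167.546
G1 X269.305 Y168.166
G1 X271.950 Y169.933
G1 X273.717 Y172.578
G1 X274.337 Y175.697
M5
G00 X340.313 Y115.500
M4 S806
G1 X247.378 Y80.963 F825
M5
G00 X198.554 Y25.047
M4 S806
G1 X198.338 Y16.519 F825
G1 X189.810 Y16.735
G1 X190.026 Y25.263
G1 X198.554 Y25.047
M5
G00 X324.969 Y89.881
M4 S583
G1 X277.643 Y81.215 F1832
G1 X216.522 Y10.594
G1 X93.604 Y125.560
G1 X200.584 Y150.418
G1 X324.969 Y89.881
M5
G00 X334.578 Y172.129
M4 S583
G1 X331.408 Y163.446 F1832
G1 X323.605 Y151.279
G1 X312.504 Y136.818
G1 X299.443 Y121.251
G1 X285.760 Y105.768
G1 X272.790 Y91.557
G1 X261.871 Y79.808
G1 X254.341 Y71.708
M5
G00 X0.000 Y0.000

viewBox `0 0 354.730 226.042` with mm width/height → 1 unit = 1 mm. Flip: y_m = 226.042 − y_svg.

**Shape 1** — `<circle>` circle, stroke `#0000ff` → score (S583, F1832). Machine vertices: (274.337,175.697) → (273.717,178.816) → (271.950,181.461) → (269.305,183.228) → (266.186,183.848) → (263.067,183.228) → (260.422,181.461) → (258.655,178.816) → (258.035,175.697) → (258.655,172.578) → (260.422,169.933) → (263.067,168.166) → (266.186,167.546) → (269.305,168.166) → (271.950,169.933) → (273.717,172.578) → (274.337,175.697). Closed: final G1 returns to the first vertex.

**Shape 2** — `<path>` line segment, stroke `#ff00ff` → cut (S806, F825). Machine vertices: (340.313,115.500) → (247.378,80.963). Open path.

**Shape 3** — `<polygon>` regular polygon, stroke `#ff00ff` → cut (S806, F825). Machine vertices: (198.554,25.047) → (198.338,16.519) → (189.810,16.735) → (190.026,25.263) → (198.554,25.047). Closed: final G1 returns to the first vertex.

**Shape 4** — `<polygon>` closed polygon, stroke `#0000ff` → score (S583, F1832). Machine vertices: (324.969,89.881) → (277.643,81.215) → (216.522,10.594) → (93.604,125.560) → (200.584,150.418) → (324.969,89.881). Closed: final G1 returns to the first vertex.

**Shape 5** — `<path>` cubic bezier, stroke `#0000ff` → score (S583, F1832). Control points (SVG): P0=(334.578,53.913), P1=(333.493,71.368), P2=(268.716,138.658), P3=(254.341,154.334); sampled at t=k/8. Machine vertices: (334.578,172.129) → (331.408,163.446) → (323.605,151.279) → (312.504,136.818) → (299.443,121.251) → (285.760,105.768) → (272.790,91.557) → (261.871,79.808) → (254.341,71.708). Open path.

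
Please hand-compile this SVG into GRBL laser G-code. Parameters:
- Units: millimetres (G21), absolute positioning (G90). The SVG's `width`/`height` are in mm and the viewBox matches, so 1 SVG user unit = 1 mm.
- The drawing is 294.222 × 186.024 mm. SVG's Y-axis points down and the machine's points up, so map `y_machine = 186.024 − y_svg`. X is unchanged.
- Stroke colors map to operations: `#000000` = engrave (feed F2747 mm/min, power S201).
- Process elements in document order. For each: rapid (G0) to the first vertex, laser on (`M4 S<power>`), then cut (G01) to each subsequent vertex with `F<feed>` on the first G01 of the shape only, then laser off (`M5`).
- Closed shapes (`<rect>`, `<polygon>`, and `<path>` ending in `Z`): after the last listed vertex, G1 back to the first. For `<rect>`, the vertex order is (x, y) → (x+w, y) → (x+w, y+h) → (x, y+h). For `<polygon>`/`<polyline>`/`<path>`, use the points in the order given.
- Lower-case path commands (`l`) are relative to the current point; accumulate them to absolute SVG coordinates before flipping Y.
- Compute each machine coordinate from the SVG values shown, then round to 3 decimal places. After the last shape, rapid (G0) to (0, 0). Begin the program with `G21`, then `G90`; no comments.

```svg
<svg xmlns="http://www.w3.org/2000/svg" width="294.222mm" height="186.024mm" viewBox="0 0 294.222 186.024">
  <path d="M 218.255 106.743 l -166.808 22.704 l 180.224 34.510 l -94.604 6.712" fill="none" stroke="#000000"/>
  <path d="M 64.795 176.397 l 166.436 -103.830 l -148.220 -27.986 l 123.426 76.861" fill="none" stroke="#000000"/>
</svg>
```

viewBox `0 0 294.222 186.024` with mm width/height → 1 unit = 1 mm. Flip: y_m = 186.024 − y_svg.

**Shape 1** — `<path>` open polyline, stroke `#000000` → engrave (S201, F2747). Machine vertices: (218.255,79.281) → (51.447,56.577) → (231.671,22.067) → (137.067,15.355). Open path.

**Shape 2** — `<path>` open polyline, stroke `#000000` → engrave (S201, F2747). Machine vertices: (64.795,9.627) → (231.231,113.457) → (83.011,141.443) → (206.437,64.582). Open path.

G21
G90
G0 X218.255 Y79.281
M4 S201
G01 X51.447 Y56.577 F2747
G01 X231.671 Y22.067
G01 X137.067 Y15.355
M5
G0 X64.795 Y9.627
M4 S201
G01 X231.231 Y113.457 F2747
G01 X83.011 Y141.443
G01 X206.437 Y64.582
M5
G0 X0.000 Y0.000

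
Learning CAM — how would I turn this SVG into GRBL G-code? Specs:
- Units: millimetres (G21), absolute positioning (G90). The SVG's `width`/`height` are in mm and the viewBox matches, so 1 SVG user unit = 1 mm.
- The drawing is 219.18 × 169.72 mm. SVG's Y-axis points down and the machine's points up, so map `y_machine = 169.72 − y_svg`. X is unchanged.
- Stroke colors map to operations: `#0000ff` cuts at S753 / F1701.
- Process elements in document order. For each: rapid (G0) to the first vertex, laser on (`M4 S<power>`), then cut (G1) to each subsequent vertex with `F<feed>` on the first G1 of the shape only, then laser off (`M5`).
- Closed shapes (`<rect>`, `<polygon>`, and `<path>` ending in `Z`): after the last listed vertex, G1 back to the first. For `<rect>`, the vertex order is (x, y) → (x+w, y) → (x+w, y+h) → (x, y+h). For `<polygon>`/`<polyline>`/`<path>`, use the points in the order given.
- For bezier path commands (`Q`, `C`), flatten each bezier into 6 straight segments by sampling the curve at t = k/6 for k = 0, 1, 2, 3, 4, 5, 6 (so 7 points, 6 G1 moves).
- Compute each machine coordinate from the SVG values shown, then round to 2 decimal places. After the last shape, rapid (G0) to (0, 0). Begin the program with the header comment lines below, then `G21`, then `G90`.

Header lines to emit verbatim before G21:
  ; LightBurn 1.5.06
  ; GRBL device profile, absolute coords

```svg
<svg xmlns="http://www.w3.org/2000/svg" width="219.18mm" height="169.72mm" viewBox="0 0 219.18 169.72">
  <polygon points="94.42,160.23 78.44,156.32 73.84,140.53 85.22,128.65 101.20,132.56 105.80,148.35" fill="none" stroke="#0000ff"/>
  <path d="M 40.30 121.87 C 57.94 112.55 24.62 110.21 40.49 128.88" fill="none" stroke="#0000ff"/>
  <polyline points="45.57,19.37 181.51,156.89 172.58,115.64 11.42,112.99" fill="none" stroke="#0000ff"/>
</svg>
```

1 u = 1 mm; y_m = 169.72 − y.

[1] `<polygon>` regular polygon, #0000ff→cut S753 F1701: (94.42,9.49) → (78.44,13.40) → (73.84,29.19) → (85.22,41.07) → (101.20,37.16) → (105.80,21.37) → (94.42,9.49) (closed)

[2] `<path>` cubic bezier, #0000ff→cut S753 F1701: (40.30,47.85) → (45.34,51.86) → (44.66,54.32) → (41.06,54.84) → (37.31,53.03) → (36.19,48.49) → (40.49,40.84)

[3] `<polyline>` open polyline, #0000ff→cut S753 F1701: (45.57,150.35) → (181.51,12.83) → (172.58,54.08) → (11.42,56.73)

; LightBurn 1.5.06
; GRBL device profile, absolute coords
G21
G90
G0 X94.42 Y9.49
M4 S753
G1 X78.44 Y13.40 F1701
G1 X73.84 Y29.19
G1 X85.22 Y41.07
G1 X101.20 Y37.16
G1 X105.80 Y21.37
G1 X94.42 Y9.49
M5
G0 X40.30 Y47.85
M4 S753
G1 X45.34 Y51.86 F1701
G1 X44.66 Y54.32
G1 X41.06 Y54.84
G1 X37.31 Y53.03
G1 X36.19 Y48.49
G1 X40.49 Y40.84
M5
G0 X45.57 Y150.35
M4 S753
G1 X181.51 Y12.83 F1701
G1 X172.58 Y54.08
G1 X11.42 Y56.73
M5
G0 X0.00 Y0.00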